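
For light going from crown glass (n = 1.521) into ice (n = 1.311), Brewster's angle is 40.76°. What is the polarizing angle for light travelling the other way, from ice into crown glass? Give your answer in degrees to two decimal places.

tan θ_B' = n₁/n₂ = 1/tan θ_B, so θ_B' = 90° − θ_B.
θ_B' = 90° − 40.76° = 49.24°.

θ_B' ≈ 49.24°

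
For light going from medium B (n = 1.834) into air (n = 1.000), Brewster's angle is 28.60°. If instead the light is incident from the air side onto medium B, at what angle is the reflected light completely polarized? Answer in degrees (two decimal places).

tan θ_B' = n₁/n₂ = 1/tan θ_B, so θ_B' = 90° − θ_B.
θ_B' = 90° − 28.60° = 61.40°.

θ_B' ≈ 61.40°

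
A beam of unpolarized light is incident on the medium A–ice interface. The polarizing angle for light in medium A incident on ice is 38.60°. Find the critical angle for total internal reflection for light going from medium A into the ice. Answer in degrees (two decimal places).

θ_c ≈ 52.97°

n₂/n₁ = tan 38.60° = 0.7983; the critical angle satisfies sin θ_c = n₂/n₁.
θ_c = arcsin(0.7983) = 52.97°.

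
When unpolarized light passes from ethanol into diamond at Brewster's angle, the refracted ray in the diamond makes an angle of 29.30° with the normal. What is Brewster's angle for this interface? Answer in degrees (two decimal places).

Since the reflected and refracted rays are at right angles at the polarizing angle, θ_B + θ_t = 90°.
So θ_B = 90° − θ_t = 90° − 29.30° = 60.70°.

θ_B ≈ 60.70°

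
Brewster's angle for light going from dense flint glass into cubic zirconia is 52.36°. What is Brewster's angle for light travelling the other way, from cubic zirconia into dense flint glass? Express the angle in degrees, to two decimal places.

θ_B' ≈ 37.64°

Reversing the direction swaps n₁ and n₂, so tan θ_B' = 1/tan θ_B and θ_B' = 90° − θ_B.
Hence θ_B' = 90° − 52.36° = 37.64°.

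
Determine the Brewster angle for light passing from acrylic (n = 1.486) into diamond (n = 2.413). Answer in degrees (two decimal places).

θ_B ≈ 58.37°

At Brewster's angle the reflected and refracted rays are perpendicular, which with Snell's law gives tan θ_B = n₂/n₁.
tan θ_B = n₂/n₁ = 2.413/1.486 = 1.6238.
So θ_B = arctan 1.6238 = 58.37°.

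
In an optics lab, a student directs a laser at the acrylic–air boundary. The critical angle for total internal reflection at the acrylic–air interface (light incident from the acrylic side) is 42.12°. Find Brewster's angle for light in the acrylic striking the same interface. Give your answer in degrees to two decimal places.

n₂/n₁ = sin θ_c = sin 42.12° = 0.6707.
tan θ_B equals the same ratio, so θ_B = arctan(0.6707) = 33.85°.

θ_B ≈ 33.85°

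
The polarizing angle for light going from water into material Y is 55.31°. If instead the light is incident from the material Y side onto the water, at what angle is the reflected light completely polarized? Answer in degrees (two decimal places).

Reversing the direction swaps n₁ and n₂, so tan θ_B' = 1/tan θ_B and θ_B' = 90° − θ_B.
Hence θ_B' = 90° − 55.31° = 34.69°.

θ_B' ≈ 34.69°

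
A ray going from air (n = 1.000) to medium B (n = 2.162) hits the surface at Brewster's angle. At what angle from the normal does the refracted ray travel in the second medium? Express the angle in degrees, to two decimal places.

tan θ_B = n₂/n₁ = 2.162/1.000 = 2.1620, so θ_B = 65.18°.
At Brewster's angle the reflected and refracted rays are perpendicular, so θ_t = 90° − θ_B = 90° − 65.18° = 24.82°.

θ_t ≈ 24.82°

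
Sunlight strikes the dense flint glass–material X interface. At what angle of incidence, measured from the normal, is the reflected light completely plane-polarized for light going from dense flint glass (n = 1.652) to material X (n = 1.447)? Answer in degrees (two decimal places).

tan θ_B = n₂/n₁ = 1.447/1.652 = 0.8759.
So θ_B = arctan 0.8759 = 41.22°.

θ_B ≈ 41.22°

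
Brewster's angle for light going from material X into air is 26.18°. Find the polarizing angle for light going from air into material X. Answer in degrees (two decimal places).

tan θ_B' = n₁/n₂ = 1/tan θ_B, so θ_B' = 90° − θ_B.
θ_B' = 90° − 26.18° = 63.82°.

θ_B' ≈ 63.82°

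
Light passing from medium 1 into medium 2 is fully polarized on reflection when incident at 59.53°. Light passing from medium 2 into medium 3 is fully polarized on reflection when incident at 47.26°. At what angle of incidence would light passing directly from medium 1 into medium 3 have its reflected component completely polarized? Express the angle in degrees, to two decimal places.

θ_B ≈ 61.47°

tan θ_B(1→2) = n₂/n₁ = tan 59.53° = 1.6997.
tan θ_B(2→3) = n₃/n₂ = tan 47.26° = 1.0822.
Multiplying, n₃/n₁ = 1.6997 × 1.0822 = 1.8394, and θ_B(1→3) = arctan 1.8394 = 61.47°.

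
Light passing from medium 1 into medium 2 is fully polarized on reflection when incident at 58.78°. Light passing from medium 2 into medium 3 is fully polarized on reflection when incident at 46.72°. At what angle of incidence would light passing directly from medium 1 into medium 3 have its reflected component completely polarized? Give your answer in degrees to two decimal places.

θ_B ≈ 60.28°

n₂/n₁ = tan 58.78° = 1.6499 and n₃/n₂ = tan 46.72° = 1.0619.
So n₃/n₁ = (n₂/n₁)(n₃/n₂) = 1.6499 × 1.0619 = 1.7521.
θ_B(1→3) = arctan(1.7521) = 60.28°.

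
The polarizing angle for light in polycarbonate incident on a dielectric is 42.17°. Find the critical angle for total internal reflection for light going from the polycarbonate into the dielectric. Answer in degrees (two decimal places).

θ_c ≈ 64.93°

n₂/n₁ = tan 42.17° = 0.9058; the critical angle satisfies sin θ_c = n₂/n₁.
θ_c = arcsin(0.9058) = 64.93°.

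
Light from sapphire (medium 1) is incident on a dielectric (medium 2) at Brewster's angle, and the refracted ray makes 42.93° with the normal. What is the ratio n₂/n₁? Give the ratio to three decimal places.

n₂/n₁ ≈ 1.075

At Brewster incidence θ_B = 90° − θ_t = 90° − 42.93° = 47.07°.
Then n₂/n₁ = tan θ_B = tan 47.07° = 1.075.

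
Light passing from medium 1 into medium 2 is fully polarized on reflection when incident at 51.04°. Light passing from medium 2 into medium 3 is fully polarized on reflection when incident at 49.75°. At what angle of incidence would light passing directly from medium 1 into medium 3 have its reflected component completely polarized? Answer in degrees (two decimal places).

θ_B ≈ 55.61°

n₂/n₁ = tan 51.04° = 1.2367 and n₃/n₂ = tan 49.75° = 1.1812.
So n₃/n₁ = (n₂/n₁)(n₃/n₂) = 1.2367 × 1.1812 = 1.4608.
θ_B(1→3) = arctan(1.4608) = 55.61°.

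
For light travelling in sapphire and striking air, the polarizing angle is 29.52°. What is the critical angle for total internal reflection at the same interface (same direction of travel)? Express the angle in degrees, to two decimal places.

tan θ_B = n₂/n₁ = tan 29.52° = 0.5662.
Total internal reflection: sin θ_c = n₂/n₁ = 0.5662.
θ_c = arcsin(0.5662) = 34.49°.

θ_c ≈ 34.49°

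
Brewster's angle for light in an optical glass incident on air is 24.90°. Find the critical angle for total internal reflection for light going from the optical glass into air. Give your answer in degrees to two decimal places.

θ_c ≈ 27.66°

n₂/n₁ = tan 24.90° = 0.4642; the critical angle satisfies sin θ_c = n₂/n₁.
θ_c = arcsin(0.4642) = 27.66°.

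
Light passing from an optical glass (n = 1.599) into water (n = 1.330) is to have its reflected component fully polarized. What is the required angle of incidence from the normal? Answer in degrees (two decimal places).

At Brewster's angle the reflected and refracted rays are perpendicular, which with Snell's law gives tan θ_B = n₂/n₁.
tan θ_B = n₂/n₁ = 1.330/1.599 = 0.8318.
So θ_B = arctan 0.8318 = 39.75°.

θ_B ≈ 39.75°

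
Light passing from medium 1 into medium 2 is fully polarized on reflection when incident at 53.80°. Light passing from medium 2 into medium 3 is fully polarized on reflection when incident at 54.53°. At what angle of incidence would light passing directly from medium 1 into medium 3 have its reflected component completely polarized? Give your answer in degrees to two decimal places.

θ_B ≈ 62.46°

Each Brewster angle gives a ratio: n₂/n₁ = tan 53.80° = 1.3663, n₃/n₂ = tan 54.53° = 1.4035.
Multiplying, n₃/n₁ = 1.3663 × 1.4035 = 1.9176, and θ_B(1→3) = arctan 1.9176 = 62.46°.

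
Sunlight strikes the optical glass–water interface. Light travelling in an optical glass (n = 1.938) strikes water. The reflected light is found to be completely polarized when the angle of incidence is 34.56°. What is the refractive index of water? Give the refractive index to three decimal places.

Full polarization of the reflected beam means tan θ_B = n₂/n₁, where n₁ is the incident medium (an optical glass).
n₂ = n₁ tan θ_B = 1.938 × tan 34.56° = 1.335.

n ≈ 1.335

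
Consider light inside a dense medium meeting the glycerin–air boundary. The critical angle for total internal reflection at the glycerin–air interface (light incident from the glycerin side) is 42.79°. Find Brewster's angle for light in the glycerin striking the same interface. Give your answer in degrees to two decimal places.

n₂/n₁ = sin θ_c = sin 42.79° = 0.6793.
tan θ_B equals the same ratio, so θ_B = arctan(0.6793) = 34.19°.

θ_B ≈ 34.19°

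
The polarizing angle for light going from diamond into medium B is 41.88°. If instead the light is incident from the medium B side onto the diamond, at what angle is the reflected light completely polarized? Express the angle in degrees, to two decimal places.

tan θ_B' = n₁/n₂ = 1/tan θ_B, so θ_B' = 90° − θ_B.
θ_B' = 90° − 41.88° = 48.12°.

θ_B' ≈ 48.12°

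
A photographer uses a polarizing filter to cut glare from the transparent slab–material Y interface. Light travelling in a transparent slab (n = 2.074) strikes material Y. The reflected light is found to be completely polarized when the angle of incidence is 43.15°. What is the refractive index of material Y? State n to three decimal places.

Brewster's law: tan θ_B = n₂/n₁ (light incident in a transparent slab, refracted into material Y).
n₂ = n₁ tan θ_B = 2.074 × tan 43.15° = 1.944.

n ≈ 1.944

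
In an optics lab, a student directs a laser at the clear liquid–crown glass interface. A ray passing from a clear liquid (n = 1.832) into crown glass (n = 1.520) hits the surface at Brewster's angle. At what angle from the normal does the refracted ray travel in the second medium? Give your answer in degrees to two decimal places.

tan θ_B = n₂/n₁ = 1.520/1.832 = 0.8297, so θ_B = 39.68°.
At Brewster's angle the reflected and refracted rays are perpendicular, so θ_t = 90° − θ_B = 90° − 39.68° = 50.32°.

θ_t ≈ 50.32°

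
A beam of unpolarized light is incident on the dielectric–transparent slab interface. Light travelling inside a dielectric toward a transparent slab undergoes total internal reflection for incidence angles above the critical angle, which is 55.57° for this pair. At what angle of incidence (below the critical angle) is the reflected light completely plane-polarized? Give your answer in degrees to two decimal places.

n₂/n₁ = sin θ_c = sin 55.57° = 0.8248.
tan θ_B equals the same ratio, so θ_B = arctan(0.8248) = 39.52°.

θ_B ≈ 39.52°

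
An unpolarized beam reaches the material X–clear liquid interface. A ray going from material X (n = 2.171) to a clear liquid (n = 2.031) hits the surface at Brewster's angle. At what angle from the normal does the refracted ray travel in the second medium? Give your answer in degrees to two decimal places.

θ_t ≈ 46.91°

tan θ_B = n₂/n₁ = 2.031/2.171 = 0.9355, so θ_B = 43.09°.
At Brewster's angle the reflected and refracted rays are perpendicular, so θ_t = 90° − θ_B = 90° − 43.09° = 46.91°.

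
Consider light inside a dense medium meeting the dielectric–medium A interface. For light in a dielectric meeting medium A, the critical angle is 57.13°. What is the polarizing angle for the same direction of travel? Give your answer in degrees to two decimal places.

n₂/n₁ = sin θ_c = sin 57.13° = 0.8399.
tan θ_B equals the same ratio, so θ_B = arctan(0.8399) = 40.03°.

θ_B ≈ 40.03°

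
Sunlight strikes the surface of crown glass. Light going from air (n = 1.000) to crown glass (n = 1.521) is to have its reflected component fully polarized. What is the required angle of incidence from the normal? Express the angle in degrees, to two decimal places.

Brewster's condition: tan θ_B = n₂/n₁ = 1.521/1.000 = 1.5210. Taking the arctangent, θ_B = 56.68°.

θ_B ≈ 56.68°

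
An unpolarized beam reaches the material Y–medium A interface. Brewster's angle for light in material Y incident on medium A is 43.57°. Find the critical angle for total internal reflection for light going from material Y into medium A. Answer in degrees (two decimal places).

θ_c ≈ 72.04°

n₂/n₁ = tan 43.57° = 0.9513; the critical angle satisfies sin θ_c = n₂/n₁.
θ_c = arcsin(0.9513) = 72.04°.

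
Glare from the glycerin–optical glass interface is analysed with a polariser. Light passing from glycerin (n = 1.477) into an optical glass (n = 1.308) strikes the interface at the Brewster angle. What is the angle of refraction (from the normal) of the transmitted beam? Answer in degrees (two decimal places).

tan θ_B = n₂/n₁ = 1.308/1.477 = 0.8856, so θ_B = 41.53°.
Since θ_B + θ_t = 90° at Brewster incidence, θ_t = 90° − 41.53° = 48.47°.

θ_t ≈ 48.47°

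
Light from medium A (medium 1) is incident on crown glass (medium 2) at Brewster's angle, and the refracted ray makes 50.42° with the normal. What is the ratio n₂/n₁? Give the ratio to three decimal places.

n₂/n₁ ≈ 0.827

At Brewster incidence θ_B = 90° − θ_t = 90° − 50.42° = 39.58°.
tan θ_B = n₂/n₁, so n₂/n₁ = tan 39.58° = 0.827.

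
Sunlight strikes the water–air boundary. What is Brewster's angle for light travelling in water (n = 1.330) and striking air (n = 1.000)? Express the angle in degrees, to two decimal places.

θ_B ≈ 36.94°

Here n₂/n₁ = 1.000/1.330 = 0.7519, and Brewster's law gives tan θ_B = n₂/n₁.
So θ_B = arctan 0.7519 = 36.94°.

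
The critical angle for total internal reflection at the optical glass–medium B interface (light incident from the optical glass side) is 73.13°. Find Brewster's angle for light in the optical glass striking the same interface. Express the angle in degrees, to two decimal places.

At the critical angle sin θ_c = n₂/n₁, giving n₂/n₁ = sin 73.13° = 0.9570.
Then tan θ_B = n₂/n₁ = 0.9570, so θ_B = arctan 0.9570 = 43.74°.

θ_B ≈ 43.74°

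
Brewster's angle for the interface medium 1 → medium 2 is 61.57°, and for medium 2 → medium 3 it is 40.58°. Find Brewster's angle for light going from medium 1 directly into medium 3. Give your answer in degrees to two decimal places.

tan θ_B(1→2) = n₂/n₁ = tan 61.57° = 1.8471.
tan θ_B(2→3) = n₃/n₂ = tan 40.58° = 0.8565.
So n₃/n₁ = (n₂/n₁)(n₃/n₂) = 1.8471 × 0.8565 = 1.5821.
θ_B(1→3) = arctan(1.5821) = 57.70°.

θ_B ≈ 57.70°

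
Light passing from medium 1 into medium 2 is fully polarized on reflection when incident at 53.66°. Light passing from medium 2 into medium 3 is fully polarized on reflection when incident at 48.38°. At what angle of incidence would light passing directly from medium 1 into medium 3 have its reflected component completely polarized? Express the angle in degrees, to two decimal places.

n₂/n₁ = tan 53.66° = 1.3593 and n₃/n₂ = tan 48.38° = 1.1255.
n₃/n₁ = 1.5300. Then tan θ_B(1→3) = n₃/n₁, so θ_B(1→3) = arctan(1.5300) = 56.83°.

θ_B ≈ 56.83°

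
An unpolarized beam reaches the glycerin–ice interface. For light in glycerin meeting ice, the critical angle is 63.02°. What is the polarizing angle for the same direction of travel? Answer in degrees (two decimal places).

n₂/n₁ = sin θ_c = sin 63.02° = 0.8912.
tan θ_B equals the same ratio, so θ_B = arctan(0.8912) = 41.71°.

θ_B ≈ 41.71°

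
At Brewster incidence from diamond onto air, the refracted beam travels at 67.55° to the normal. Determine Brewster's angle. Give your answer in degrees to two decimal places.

θ_B ≈ 22.45°

At Brewster's angle the reflected and refracted rays are perpendicular, so θ_B + θ_t = 90°.
θ_B = 90° − 67.55° = 22.45°.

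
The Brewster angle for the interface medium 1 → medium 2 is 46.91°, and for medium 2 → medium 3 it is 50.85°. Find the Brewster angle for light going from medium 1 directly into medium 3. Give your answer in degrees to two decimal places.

tan θ_B(1→2) = n₂/n₁ = tan 46.91° = 1.0690.
tan θ_B(2→3) = n₃/n₂ = tan 50.85° = 1.2283.
Multiplying, n₃/n₁ = 1.0690 × 1.2283 = 1.3131, and θ_B(1→3) = arctan 1.3131 = 52.71°.

θ_B ≈ 52.71°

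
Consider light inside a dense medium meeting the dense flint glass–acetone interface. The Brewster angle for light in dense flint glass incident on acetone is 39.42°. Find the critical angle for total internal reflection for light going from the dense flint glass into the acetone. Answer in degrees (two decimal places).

θ_c ≈ 55.28°

n₂/n₁ = tan 39.42° = 0.8220; the critical angle satisfies sin θ_c = n₂/n₁.
θ_c = arcsin(0.8220) = 55.28°.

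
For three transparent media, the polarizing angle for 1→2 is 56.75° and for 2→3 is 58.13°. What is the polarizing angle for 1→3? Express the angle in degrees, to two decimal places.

θ_B ≈ 67.82°

n₂/n₁ = tan 56.75° = 1.5253 and n₃/n₂ = tan 58.13° = 1.6084.
So n₃/n₁ = (n₂/n₁)(n₃/n₂) = 1.5253 × 1.6084 = 2.4533.
θ_B(1→3) = arctan(2.4533) = 67.82°.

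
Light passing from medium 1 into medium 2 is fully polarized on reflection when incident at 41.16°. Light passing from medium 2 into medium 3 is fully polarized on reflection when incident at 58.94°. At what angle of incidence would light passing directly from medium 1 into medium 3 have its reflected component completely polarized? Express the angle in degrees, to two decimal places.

n₂/n₁ = tan 41.16° = 0.8742 and n₃/n₂ = tan 58.94° = 1.6603.
Multiplying, n₃/n₁ = 0.8742 × 1.6603 = 1.4515, and θ_B(1→3) = arctan 1.4515 = 55.43°.

θ_B ≈ 55.43°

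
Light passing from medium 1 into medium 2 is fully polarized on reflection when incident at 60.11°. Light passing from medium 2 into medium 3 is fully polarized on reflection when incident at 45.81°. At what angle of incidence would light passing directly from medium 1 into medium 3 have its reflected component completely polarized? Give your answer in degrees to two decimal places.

tan θ_B(1→2) = n₂/n₁ = tan 60.11° = 1.7398.
tan θ_B(2→3) = n₃/n₂ = tan 45.81° = 1.0287.
So n₃/n₁ = (n₂/n₁)(n₃/n₂) = 1.7398 × 1.0287 = 1.7897.
θ_B(1→3) = arctan(1.7897) = 60.80°.

θ_B ≈ 60.80°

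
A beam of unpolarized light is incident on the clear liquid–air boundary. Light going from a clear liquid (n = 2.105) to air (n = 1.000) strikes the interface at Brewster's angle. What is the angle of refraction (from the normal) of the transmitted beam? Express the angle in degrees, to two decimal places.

θ_t ≈ 64.59°

tan θ_B = n₂/n₁ = 1.000/2.105 = 0.4751, so θ_B = 25.41°.
Since θ_B + θ_t = 90° at Brewster incidence, θ_t = 90° − 25.41° = 64.59°.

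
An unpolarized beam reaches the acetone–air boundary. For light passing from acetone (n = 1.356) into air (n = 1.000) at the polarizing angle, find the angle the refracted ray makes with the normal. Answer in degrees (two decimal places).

tan θ_B = n₂/n₁ = 1.000/1.356 = 0.7375, so θ_B = 36.41°.
Since θ_B + θ_t = 90° at Brewster incidence, θ_t = 90° − 36.41° = 53.59°.

θ_t ≈ 53.59°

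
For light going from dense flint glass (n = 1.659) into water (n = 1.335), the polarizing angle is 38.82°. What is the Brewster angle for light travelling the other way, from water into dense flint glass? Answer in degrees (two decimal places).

θ_B' ≈ 51.18°

Reversing the direction swaps n₁ and n₂, so tan θ_B' = 1/tan θ_B and θ_B' = 90° − θ_B.
Hence θ_B' = 90° − 38.82° = 51.18°.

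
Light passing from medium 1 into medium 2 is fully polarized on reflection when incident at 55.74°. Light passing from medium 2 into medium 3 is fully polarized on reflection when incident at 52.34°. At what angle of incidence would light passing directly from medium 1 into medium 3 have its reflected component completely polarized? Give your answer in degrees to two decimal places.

θ_B ≈ 62.27°

tan θ_B(1→2) = n₂/n₁ = tan 55.74° = 1.4681.
tan θ_B(2→3) = n₃/n₂ = tan 52.34° = 1.2957.
So n₃/n₁ = (n₂/n₁)(n₃/n₂) = 1.4681 × 1.2957 = 1.9023.
θ_B(1→3) = arctan(1.9023) = 62.27°.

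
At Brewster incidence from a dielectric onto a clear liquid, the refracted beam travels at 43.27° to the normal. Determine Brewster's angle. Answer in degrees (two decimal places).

At Brewster's angle the reflected and refracted rays are perpendicular, so θ_B + θ_t = 90°.
So θ_B = 90° − θ_t = 90° − 43.27° = 46.73°.

θ_B ≈ 46.73°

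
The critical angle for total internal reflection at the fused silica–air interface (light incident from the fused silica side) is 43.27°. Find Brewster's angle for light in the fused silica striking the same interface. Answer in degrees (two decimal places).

n₂/n₁ = sin θ_c = sin 43.27° = 0.6854.
tan θ_B equals the same ratio, so θ_B = arctan(0.6854) = 34.43°.

θ_B ≈ 34.43°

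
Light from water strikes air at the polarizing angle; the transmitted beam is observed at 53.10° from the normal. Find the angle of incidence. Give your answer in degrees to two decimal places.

θ_B ≈ 36.90°

Brewster's condition makes the reflected and refracted beams perpendicular: θ_B + θ_t = 90°.
θ_B = 90° − 53.10° = 36.90°.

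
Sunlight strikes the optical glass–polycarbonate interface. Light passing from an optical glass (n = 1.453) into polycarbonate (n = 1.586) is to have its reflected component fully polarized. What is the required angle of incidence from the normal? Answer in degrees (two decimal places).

θ_B ≈ 47.51°

Brewster's condition: tan θ_B = n₂/n₁ = 1.586/1.453 = 1.0915.
θ_B = arctan(1.0915) = 47.51°.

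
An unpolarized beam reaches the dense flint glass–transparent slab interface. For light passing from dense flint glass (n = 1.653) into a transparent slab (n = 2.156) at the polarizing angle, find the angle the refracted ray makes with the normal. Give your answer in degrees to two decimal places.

θ_t ≈ 37.48°

θ_B = arctan(n₂/n₁) = arctan(2.156/1.653) = 52.52°.
Since θ_B + θ_t = 90° at Brewster incidence, θ_t = 90° − 52.52° = 37.48°.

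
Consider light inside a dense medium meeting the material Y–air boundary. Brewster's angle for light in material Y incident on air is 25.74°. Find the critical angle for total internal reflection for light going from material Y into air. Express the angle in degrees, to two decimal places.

From Brewster, n₂/n₁ = tan θ_B = tan 25.74° = 0.4821.
Then sin θ_c = n₂/n₁ = 0.4821, so θ_c = arcsin 0.4821 = 28.82°.

θ_c ≈ 28.82°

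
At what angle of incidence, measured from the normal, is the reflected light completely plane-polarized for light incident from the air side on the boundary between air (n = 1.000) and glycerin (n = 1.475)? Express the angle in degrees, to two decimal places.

θ_B ≈ 55.86°

tan θ_B = n₂/n₁ = 1.475/1.000 = 1.4750.
θ_B = arctan(1.4750) = 55.86°.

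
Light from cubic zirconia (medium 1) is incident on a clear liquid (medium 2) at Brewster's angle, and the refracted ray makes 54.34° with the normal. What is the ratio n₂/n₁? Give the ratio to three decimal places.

θ_B + θ_t = 90°, so θ_B = 90° − 54.34° = 35.66°.
tan θ_B = n₂/n₁, so n₂/n₁ = tan 35.66° = 0.718.

n₂/n₁ ≈ 0.718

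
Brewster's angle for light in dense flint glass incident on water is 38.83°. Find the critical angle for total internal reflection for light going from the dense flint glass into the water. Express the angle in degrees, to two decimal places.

n₂/n₁ = tan 38.83° = 0.8049; the critical angle satisfies sin θ_c = n₂/n₁.
θ_c = arcsin(0.8049) = 53.60°.

θ_c ≈ 53.60°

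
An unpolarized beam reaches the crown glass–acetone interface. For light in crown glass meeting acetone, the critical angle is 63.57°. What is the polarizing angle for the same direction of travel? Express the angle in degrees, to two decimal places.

θ_B ≈ 41.84°

At the critical angle sin θ_c = n₂/n₁, giving n₂/n₁ = sin 63.57° = 0.8955.
Then tan θ_B = n₂/n₁ = 0.8955, so θ_B = arctan 0.8955 = 41.84°.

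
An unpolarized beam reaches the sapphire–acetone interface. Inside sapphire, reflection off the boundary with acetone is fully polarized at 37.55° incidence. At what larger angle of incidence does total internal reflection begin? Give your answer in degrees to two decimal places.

n₂/n₁ = tan 37.55° = 0.7687; the critical angle satisfies sin θ_c = n₂/n₁.
θ_c = arcsin(0.7687) = 50.24°.

θ_c ≈ 50.24°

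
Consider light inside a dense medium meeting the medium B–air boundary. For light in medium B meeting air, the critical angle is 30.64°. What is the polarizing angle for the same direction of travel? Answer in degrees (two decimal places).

θ_B ≈ 27.01°

sin θ_c = n₂/n₁, so n₂/n₁ = sin 30.64° = 0.5096.
Brewster: tan θ_B = n₂/n₁ = 0.5096.
θ_B = arctan(0.5096) = 27.01°.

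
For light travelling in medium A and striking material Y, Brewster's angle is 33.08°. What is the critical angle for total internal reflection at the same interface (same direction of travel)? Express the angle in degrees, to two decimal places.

θ_c ≈ 40.65°

From Brewster, n₂/n₁ = tan θ_B = tan 33.08° = 0.6514.
Then sin θ_c = n₂/n₁ = 0.6514, so θ_c = arcsin 0.6514 = 40.65°.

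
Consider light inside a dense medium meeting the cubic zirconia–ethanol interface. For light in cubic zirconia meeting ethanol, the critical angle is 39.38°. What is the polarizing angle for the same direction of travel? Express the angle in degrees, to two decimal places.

sin θ_c = n₂/n₁, so n₂/n₁ = sin 39.38° = 0.6345.
Brewster: tan θ_B = n₂/n₁ = 0.6345.
θ_B = arctan(0.6345) = 32.39°.

θ_B ≈ 32.39°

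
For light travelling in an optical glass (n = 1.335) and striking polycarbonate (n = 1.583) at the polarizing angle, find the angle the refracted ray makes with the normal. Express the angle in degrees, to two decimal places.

θ_t ≈ 40.14°

First find Brewster's angle: tan θ_B = 1.583/1.335 = 1.1858, giving θ_B = 49.86°.
The refracted ray is perpendicular to the reflected ray, so θ_t = 90° − θ_B = 40.14°.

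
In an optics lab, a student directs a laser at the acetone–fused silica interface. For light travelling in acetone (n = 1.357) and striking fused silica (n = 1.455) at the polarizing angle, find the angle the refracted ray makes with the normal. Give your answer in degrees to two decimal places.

First find Brewster's angle: tan θ_B = 1.455/1.357 = 1.0722, giving θ_B = 47.00°.
At Brewster's angle the reflected and refracted rays are perpendicular, so θ_t = 90° − θ_B = 90° − 47.00° = 43.00°.

θ_t ≈ 43.00°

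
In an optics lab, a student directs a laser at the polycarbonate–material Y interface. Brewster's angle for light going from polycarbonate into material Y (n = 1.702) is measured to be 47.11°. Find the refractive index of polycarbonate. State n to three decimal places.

n ≈ 1.581

At Brewster's angle, tan θ_B = n₂/n₁ with n₁ on the incident side (polycarbonate) and n₂ on the transmitted side (material Y).
n₁ = n₂ / tan θ_B = 1.702 / tan 47.11° = 1.581.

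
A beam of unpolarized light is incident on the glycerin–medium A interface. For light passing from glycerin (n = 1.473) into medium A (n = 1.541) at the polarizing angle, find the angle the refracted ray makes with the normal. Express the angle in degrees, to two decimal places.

θ_t ≈ 43.71°

θ_B = arctan(n₂/n₁) = arctan(1.541/1.473) = 46.29°.
At Brewster's angle the reflected and refracted rays are perpendicular, so θ_t = 90° − θ_B = 90° − 46.29° = 43.71°.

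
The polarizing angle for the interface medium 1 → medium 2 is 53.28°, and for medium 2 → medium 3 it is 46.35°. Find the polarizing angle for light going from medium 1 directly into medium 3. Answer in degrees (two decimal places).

n₂/n₁ = tan 53.28° = 1.3406 and n₃/n₂ = tan 46.35° = 1.0483.
So n₃/n₁ = (n₂/n₁)(n₃/n₂) = 1.3406 × 1.0483 = 1.4053.
θ_B(1→3) = arctan(1.4053) = 54.57°.

θ_B ≈ 54.57°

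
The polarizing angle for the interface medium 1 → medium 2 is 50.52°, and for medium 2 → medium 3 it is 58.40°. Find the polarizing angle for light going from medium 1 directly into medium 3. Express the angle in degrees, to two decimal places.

θ_B ≈ 63.13°

n₂/n₁ = tan 50.52° = 1.2140 and n₃/n₂ = tan 58.40° = 1.6255.
n₃/n₁ = 1.9733. Then tan θ_B(1→3) = n₃/n₁, so θ_B(1→3) = arctan(1.9733) = 63.13°.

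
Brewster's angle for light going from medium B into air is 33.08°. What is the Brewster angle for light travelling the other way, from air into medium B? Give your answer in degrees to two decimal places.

θ_B' ≈ 56.92°

tan θ_B' = n₁/n₂ = 1/tan θ_B, so θ_B' = 90° − θ_B.
θ_B' = 90° − 33.08° = 56.92°.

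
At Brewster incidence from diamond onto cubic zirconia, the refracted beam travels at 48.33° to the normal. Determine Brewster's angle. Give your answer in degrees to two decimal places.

θ_B ≈ 41.67°

Since the reflected and refracted rays are at right angles at the polarizing angle, θ_B + θ_t = 90°.
So θ_B = 90° − θ_t = 90° − 48.33° = 41.67°.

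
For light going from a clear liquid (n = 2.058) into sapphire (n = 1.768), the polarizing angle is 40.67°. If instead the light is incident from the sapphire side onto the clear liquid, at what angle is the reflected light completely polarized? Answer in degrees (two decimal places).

θ_B' ≈ 49.33°

The two Brewster angles are complementary: θ_B' = 90° − θ_B = 90° − 40.67° = 49.33°.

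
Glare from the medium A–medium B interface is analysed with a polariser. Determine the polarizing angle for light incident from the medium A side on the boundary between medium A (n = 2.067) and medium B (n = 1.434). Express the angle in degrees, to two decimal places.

Here n₂/n₁ = 1.434/2.067 = 0.6938, and Brewster's law gives tan θ_B = n₂/n₁. Taking the arctangent, θ_B = 34.75°.

θ_B ≈ 34.75°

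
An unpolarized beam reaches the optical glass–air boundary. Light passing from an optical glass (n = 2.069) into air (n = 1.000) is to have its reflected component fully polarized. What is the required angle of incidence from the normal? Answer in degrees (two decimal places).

Here n₂/n₁ = 1.000/2.069 = 0.4833, and Brewster's law gives tan θ_B = n₂/n₁.
θ_B = arctan(0.4833) = 25.80°.

θ_B ≈ 25.80°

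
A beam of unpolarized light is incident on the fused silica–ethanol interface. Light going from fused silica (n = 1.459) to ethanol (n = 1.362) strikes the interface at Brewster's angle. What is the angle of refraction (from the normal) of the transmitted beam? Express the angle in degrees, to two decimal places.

θ_t ≈ 46.97°

First find Brewster's angle: tan θ_B = 1.362/1.459 = 0.9335, giving θ_B = 43.03°.
At Brewster's angle the reflected and refracted rays are perpendicular, so θ_t = 90° − θ_B = 90° − 43.03° = 46.97°.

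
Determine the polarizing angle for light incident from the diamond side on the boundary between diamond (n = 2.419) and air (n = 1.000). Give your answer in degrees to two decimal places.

θ_B ≈ 22.46°

tan θ_B = n₂/n₁ = 1.000/2.419 = 0.4134.
So θ_B = arctan 0.4134 = 22.46°.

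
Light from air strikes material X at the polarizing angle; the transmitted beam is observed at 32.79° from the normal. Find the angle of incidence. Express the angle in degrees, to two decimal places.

Since the reflected and refracted rays are at right angles at the polarizing angle, θ_B + θ_t = 90°.
So θ_B = 90° − θ_t = 90° − 32.79° = 57.21°.

θ_B ≈ 57.21°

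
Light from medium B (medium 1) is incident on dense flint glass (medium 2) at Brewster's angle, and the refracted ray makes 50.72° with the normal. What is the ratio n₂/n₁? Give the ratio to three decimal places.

At Brewster incidence θ_B = 90° − θ_t = 90° − 50.72° = 39.28°.
tan θ_B = n₂/n₁, so n₂/n₁ = tan 39.28° = 0.818.

n₂/n₁ ≈ 0.818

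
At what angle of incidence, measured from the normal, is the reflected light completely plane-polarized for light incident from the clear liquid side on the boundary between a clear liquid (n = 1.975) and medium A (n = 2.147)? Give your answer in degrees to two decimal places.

θ_B ≈ 47.39°

Here n₂/n₁ = 2.147/1.975 = 1.0871, and Brewster's law gives tan θ_B = n₂/n₁. Taking the arctangent, θ_B = 47.39°.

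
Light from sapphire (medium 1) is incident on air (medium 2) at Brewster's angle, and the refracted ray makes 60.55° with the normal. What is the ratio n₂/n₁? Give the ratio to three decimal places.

n₂/n₁ ≈ 0.565

θ_B + θ_t = 90°, so θ_B = 90° − 60.55° = 29.45°.
Then n₂/n₁ = tan θ_B = tan 29.45° = 0.565.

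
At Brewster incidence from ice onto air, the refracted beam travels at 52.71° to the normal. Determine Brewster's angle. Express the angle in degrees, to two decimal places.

θ_B ≈ 37.29°

Brewster's condition makes the reflected and refracted beams perpendicular: θ_B + θ_t = 90°.
θ_B = 90° − 52.71° = 37.29°.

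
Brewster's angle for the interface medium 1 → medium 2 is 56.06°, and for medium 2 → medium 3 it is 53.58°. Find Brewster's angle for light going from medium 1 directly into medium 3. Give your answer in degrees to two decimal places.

θ_B ≈ 63.59°

Each Brewster angle gives a ratio: n₂/n₁ = tan 56.06° = 1.4859, n₃/n₂ = tan 53.58° = 1.3554.
Multiplying, n₃/n₁ = 1.4859 × 1.3554 = 2.0140, and θ_B(1→3) = arctan 2.0140 = 63.59°.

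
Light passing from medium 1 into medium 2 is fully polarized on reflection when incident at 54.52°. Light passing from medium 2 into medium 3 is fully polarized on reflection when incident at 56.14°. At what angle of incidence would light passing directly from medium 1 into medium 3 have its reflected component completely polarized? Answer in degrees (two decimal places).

θ_B ≈ 64.44°

Each Brewster angle gives a ratio: n₂/n₁ = tan 54.52° = 1.4030, n₃/n₂ = tan 56.14° = 1.4904.
n₃/n₁ = 2.0910. Then tan θ_B(1→3) = n₃/n₁, so θ_B(1→3) = arctan(2.0910) = 64.44°.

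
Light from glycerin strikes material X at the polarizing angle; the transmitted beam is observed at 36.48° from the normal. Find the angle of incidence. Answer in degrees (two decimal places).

Since the reflected and refracted rays are at right angles at the polarizing angle, θ_B + θ_t = 90°.
θ_B = 90° − 36.48° = 53.52°.

θ_B ≈ 53.52°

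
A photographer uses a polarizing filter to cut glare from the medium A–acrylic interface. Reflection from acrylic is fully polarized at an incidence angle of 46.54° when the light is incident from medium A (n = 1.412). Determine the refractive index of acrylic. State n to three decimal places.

n ≈ 1.490

At the polarizing angle, tan θ_B = n₂/n₁ with n₁ on the incident side (medium A) and n₂ on the transmitted side (acrylic).
n₂ = n₁ tan θ_B = 1.412 × tan 46.54° = 1.490.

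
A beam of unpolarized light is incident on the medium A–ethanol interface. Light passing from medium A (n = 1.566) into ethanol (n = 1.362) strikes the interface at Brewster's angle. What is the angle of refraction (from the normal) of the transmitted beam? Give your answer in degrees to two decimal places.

First find Brewster's angle: tan θ_B = 1.362/1.566 = 0.8697, giving θ_B = 41.01°.
At Brewster's angle the reflected and refracted rays are perpendicular, so θ_t = 90° − θ_B = 90° − 41.01° = 48.99°.

θ_t ≈ 48.99°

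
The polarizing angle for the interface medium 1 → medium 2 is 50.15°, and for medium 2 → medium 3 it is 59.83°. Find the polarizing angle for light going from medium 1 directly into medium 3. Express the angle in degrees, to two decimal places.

θ_B ≈ 64.12°

Each Brewster angle gives a ratio: n₂/n₁ = tan 50.15° = 1.1981, n₃/n₂ = tan 59.83° = 1.7202.
Multiplying, n₃/n₁ = 1.1981 × 1.7202 = 2.0610, and θ_B(1→3) = arctan 2.0610 = 64.12°.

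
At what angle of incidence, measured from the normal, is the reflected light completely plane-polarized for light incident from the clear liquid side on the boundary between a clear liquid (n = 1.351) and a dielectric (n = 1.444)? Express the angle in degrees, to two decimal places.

θ_B ≈ 46.91°

At Brewster's angle the reflected and refracted rays are perpendicular, which with Snell's law gives tan θ_B = n₂/n₁.
tan θ_B = n₂/n₁ = 1.444/1.351 = 1.0688.
So θ_B = arctan 1.0688 = 46.91°.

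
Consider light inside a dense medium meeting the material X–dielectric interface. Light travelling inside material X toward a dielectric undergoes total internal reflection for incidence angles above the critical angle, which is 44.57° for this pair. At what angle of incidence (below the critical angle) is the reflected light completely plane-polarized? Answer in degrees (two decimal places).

θ_B ≈ 35.06°

sin θ_c = n₂/n₁, so n₂/n₁ = sin 44.57° = 0.7018.
Brewster: tan θ_B = n₂/n₁ = 0.7018.
θ_B = arctan(0.7018) = 35.06°.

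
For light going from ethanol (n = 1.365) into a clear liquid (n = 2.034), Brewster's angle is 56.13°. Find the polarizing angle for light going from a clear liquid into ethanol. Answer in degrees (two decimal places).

Reversing the direction swaps n₁ and n₂, so tan θ_B' = 1/tan θ_B and θ_B' = 90° − θ_B.
Hence θ_B' = 90° − 56.13° = 33.87°.

θ_B' ≈ 33.87°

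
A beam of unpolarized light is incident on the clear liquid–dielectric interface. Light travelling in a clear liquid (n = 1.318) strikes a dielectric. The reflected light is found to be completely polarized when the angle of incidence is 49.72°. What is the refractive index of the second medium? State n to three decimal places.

n ≈ 1.555

Full polarization of the reflected beam means tan θ_B = n₂/n₁, where n₁ is the incident medium (a clear liquid).
n₂ = n₁ tan θ_B = 1.318 × tan 49.72° = 1.555.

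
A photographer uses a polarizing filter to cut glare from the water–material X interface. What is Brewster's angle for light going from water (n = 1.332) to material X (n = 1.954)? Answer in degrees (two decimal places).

θ_B ≈ 55.72°

Here n₂/n₁ = 1.954/1.332 = 1.4670, and Brewster's law gives tan θ_B = n₂/n₁. Taking the arctangent, θ_B = 55.72°.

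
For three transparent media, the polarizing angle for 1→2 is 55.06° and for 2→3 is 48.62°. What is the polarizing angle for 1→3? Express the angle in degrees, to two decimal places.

θ_B ≈ 58.39°

Each Brewster angle gives a ratio: n₂/n₁ = tan 55.06° = 1.4313, n₃/n₂ = tan 48.62° = 1.1351.
Multiplying, n₃/n₁ = 1.4313 × 1.1351 = 1.6247, and θ_B(1→3) = arctan 1.6247 = 58.39°.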